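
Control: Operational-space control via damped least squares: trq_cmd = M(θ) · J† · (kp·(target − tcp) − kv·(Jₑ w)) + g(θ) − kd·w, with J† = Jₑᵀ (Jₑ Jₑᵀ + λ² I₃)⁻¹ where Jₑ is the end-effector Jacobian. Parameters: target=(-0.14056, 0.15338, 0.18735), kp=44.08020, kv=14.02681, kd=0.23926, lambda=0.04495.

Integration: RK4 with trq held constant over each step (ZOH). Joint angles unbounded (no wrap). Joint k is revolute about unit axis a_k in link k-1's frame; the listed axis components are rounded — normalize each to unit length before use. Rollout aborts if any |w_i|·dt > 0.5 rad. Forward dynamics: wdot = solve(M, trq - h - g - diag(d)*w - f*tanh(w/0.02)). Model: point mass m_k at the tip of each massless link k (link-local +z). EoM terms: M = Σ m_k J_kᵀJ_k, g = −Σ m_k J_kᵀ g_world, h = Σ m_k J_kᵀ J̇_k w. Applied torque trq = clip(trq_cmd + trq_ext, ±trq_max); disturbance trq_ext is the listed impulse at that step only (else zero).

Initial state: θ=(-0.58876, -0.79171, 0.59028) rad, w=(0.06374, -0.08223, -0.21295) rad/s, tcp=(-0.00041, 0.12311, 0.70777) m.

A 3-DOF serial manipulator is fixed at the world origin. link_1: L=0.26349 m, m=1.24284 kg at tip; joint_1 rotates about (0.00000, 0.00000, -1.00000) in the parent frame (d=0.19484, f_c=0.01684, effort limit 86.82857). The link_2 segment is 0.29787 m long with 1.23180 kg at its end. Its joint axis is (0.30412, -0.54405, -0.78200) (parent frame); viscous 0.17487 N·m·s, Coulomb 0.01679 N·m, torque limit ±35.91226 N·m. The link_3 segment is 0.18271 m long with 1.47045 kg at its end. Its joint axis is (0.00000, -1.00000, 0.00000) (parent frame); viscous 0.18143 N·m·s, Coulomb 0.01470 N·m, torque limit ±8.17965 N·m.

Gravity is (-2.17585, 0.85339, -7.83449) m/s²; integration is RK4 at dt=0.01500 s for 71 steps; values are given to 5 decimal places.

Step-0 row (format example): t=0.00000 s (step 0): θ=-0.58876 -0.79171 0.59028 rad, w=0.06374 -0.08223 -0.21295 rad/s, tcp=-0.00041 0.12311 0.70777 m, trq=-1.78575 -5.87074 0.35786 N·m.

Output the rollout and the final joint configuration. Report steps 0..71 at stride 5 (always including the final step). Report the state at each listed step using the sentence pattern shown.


t=0.07500 s (step 5): θ=-0.62073 -1.03720 0.84010 rad, w=-1.03702 -4.78734 4.30204 rad/s, tcp=-0.00940 0.13727 0.68280 m, trq=-1.25598 -0.06256 0.22814 N·m.
t=0.15000 s (step 10): θ=-0.71947 -1.42095 1.14749 rad, w=-1.44795 -5.23769 3.83583 rad/s, tcp=-0.02783 0.16408 0.63648 m, trq=-0.99384 2.31808 0.69166 N·m.
t=0.22500 s (step 15): θ=-0.82246 -1.80222 1.41143 rad, w=-1.23312 -4.86175 3.20276 rad/s, tcp=-0.05551 0.18580 0.58252 m, trq=0.19440 3.40348 0.65338 N·m.
t=0.30000 s (step 20): θ=-0.89841 -2.14403 1.62829 rad, w=-0.78366 -4.23629 2.59759 rad/s, tcp=-0.08606 0.19487 0.52896 m, trq=1.13648 3.60030 0.40816 N·m.
t=0.37500 s (step 25): θ=-0.94054 -2.43688 1.80367 rad, w=-0.36107 -3.56781 2.10265 rad/s, tcp=-0.11193 0.19237 0.48133 m, trq=1.45313 3.24481 0.11913 N·m.
t=0.45000 s (step 30): θ=-0.95579 -2.67974 1.94646 rad, w=-0.07421 -2.90415 1.72371 rad/s, tcp=-0.12987 0.18269 0.44219 m, trq=1.36886 2.66667 -0.11973 N·m.
t=0.52500 s (step 35): θ=-0.95507 -2.87354 2.06420 rad, w=0.06813 -2.26204 1.42843 rad/s, tcp=-0.14026 0.16986 0.41192 m, trq=1.14974 2.07727 -0.27880 N·m.
t=0.60000 s (step 40): θ=-0.94636 -3.02290 2.16190 rad, w=0.15429 -1.73305 1.18415 rad/s, tcp=-0.14500 0.15673 0.38943 m, trq=0.89647 1.57977 -0.36584 N·m.
t=0.67500 s (step 45): θ=-0.93209 -3.13738 2.24264 rad, w=0.21882 -1.33011 0.97433 rad/s, tcp=-0.14609 0.14507 0.37291 m, trq=0.66399 1.18188 -0.40131 N·m.
t=0.75000 s (step 50): θ=-0.91349 -3.22589 2.30877 rad, w=0.26996 -1.03680 0.79393 rad/s, tcp=-0.14508 0.13554 0.36074 m, trq=0.47485 0.87045 -0.40535 N·m.
t=0.82500 s (step 55): θ=-0.89152 -3.29574 2.36240 rad, w=0.30873 -0.82905 0.64069 rad/s, tcp=-0.14304 0.12817 0.35169 m, trq=0.33048 0.62736 -0.39266 N·m.
t=0.90000 s (step 60): θ=-0.86710 -3.35251 2.40550 rad, w=0.33542 -0.68494 0.51217 rad/s, tcp=-0.14059 0.12271 0.34485 m, trq=0.22490 0.43639 -0.37231 N·m.
t=0.97500 s (step 65): θ=-0.84110 -3.40030 2.43979 rad, w=0.35143 -0.58733 0.40541 rad/s, tcp=-0.13812 0.11880 0.33961 m, trq=0.15057 0.28451 -0.34915 N·m.
t=1.05000 s (step 70): θ=-0.81424 -3.44207 2.46679 rad, w=0.35902 -0.52343 0.31719 rad/s, tcp=-0.13581 0.11614 0.33551 m, trq=0.10047 0.16150 -0.32536 N·m.
t=1.06500 s (step 71): θ=-0.80881 -3.44991 2.47143 rad, w=0.35975 -0.51382 0.30149 rad/s, tcp=-0.13538 0.11572 0.33479 m.
final θ (rad): -0.80881 -3.44991 2.47143


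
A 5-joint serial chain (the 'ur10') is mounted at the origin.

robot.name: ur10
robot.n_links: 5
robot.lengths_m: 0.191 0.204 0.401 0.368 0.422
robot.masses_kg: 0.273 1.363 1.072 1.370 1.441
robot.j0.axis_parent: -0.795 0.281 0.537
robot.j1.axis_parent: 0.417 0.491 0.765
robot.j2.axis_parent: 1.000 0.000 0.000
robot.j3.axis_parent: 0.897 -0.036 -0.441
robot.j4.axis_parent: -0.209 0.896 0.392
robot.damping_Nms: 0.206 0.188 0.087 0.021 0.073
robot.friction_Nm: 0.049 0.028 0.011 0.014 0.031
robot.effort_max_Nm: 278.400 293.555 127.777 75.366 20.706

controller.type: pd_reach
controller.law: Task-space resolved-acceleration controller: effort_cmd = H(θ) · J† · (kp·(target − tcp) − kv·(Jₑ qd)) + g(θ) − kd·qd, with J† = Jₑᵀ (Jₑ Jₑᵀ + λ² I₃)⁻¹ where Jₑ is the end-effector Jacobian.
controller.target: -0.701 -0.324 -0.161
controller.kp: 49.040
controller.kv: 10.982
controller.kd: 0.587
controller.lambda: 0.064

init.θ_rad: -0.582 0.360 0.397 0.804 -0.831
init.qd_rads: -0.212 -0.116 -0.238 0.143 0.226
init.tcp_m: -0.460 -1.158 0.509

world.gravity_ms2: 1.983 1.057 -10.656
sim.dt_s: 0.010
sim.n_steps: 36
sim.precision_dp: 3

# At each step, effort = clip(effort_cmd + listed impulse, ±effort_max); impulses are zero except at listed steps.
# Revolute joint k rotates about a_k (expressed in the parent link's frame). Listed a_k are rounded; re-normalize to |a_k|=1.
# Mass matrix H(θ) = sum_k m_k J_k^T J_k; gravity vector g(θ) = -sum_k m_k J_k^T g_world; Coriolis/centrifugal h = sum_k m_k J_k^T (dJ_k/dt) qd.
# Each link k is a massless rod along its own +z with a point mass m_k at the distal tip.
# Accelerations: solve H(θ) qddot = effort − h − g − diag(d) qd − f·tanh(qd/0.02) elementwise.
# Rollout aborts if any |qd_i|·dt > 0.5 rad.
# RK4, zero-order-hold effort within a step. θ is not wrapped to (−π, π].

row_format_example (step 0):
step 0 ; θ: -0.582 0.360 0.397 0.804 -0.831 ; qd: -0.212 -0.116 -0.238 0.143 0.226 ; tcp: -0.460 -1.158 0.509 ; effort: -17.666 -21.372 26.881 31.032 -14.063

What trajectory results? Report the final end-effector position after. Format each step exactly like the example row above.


step 1 ; θ: -0.582 0.358 0.398 0.810 -0.833 ; qd: 0.285 -0.336 0.412 1.092 -0.555 ; tcp: -0.463 -1.156 0.507 ; effort: -12.879 -20.649 20.618 26.008 -12.254
step 2 ; θ: -0.577 0.353 0.405 0.825 -0.841 ; qd: 0.698 -0.510 0.956 1.936 -1.199 ; tcp: -0.467 -1.150 0.502 ; effort: -9.465 -20.349 15.459 21.732 -10.537
step 3 ; θ: -0.568 0.348 0.417 0.848 -0.856 ; qd: 1.035 -0.646 1.421 2.669 -1.703 ; tcp: -0.472 -1.141 0.495 ; effort: -7.030 -20.372 11.122 18.081 -8.973
step 4 ; θ: -0.556 0.341 0.433 0.878 -0.875 ; qd: 1.304 -0.752 1.828 3.290 -2.072 ; tcp: -0.477 -1.129 0.485 ; effort: -5.195 -20.622 7.362 14.939 -7.597
step 5 ; θ: -0.542 0.333 0.453 0.914 -0.897 ; qd: 1.512 -0.835 2.190 3.802 -2.319 ; tcp: -0.482 -1.115 0.474 ; effort: -3.638 -21.009 3.981 12.206 -6.426
step 6 ; θ: -0.526 0.324 0.477 0.954 -0.921 ; qd: 1.667 -0.898 2.518 4.211 -2.460 ; tcp: -0.488 -1.099 0.461 ; effort: -2.118 -21.450 0.836 9.804 -5.466
step 7 ; θ: -0.509 0.315 0.503 0.997 -0.945 ; qd: 1.777 -0.948 2.817 4.522 -2.512 ; tcp: -0.494 -1.082 0.446 ; effort: -0.472 -21.873 -2.174 7.672 -4.715
step 8 ; θ: -0.491 0.305 0.533 1.044 -0.970 ; qd: 1.848 -0.988 3.092 4.744 -2.490 ; tcp: -0.500 -1.063 0.431 ; effort: 1.391 -22.214 -5.106 5.768 -4.168
step 9 ; θ: -0.472 0.295 0.565 1.092 -0.995 ; qd: 1.887 -1.020 3.342 4.885 -2.411 ; tcp: -0.506 -1.044 0.415 ; effort: 3.499 -22.420 -7.987 4.061 -3.813
step 10 ; θ: -0.453 0.285 0.599 1.141 -1.018 ; qd: 1.898 -1.046 3.569 4.955 -2.288 ; tcp: -0.511 -1.023 0.398 ; effort: 5.833 -22.454 -10.819 2.531 -3.638
step 11 ; θ: -0.434 0.274 0.636 1.191 -1.041 ; qd: 1.886 -1.065 3.771 4.961 -2.134 ; tcp: -0.517 -1.003 0.381 ; effort: 8.342 -22.286 -13.588 1.168 -3.625
step 12 ; θ: -0.416 0.263 0.675 1.240 -1.061 ; qd: 1.855 -1.080 3.946 4.914 -1.958 ; tcp: -0.523 -0.981 0.363 ; effort: 10.953 -21.904 -16.268 -0.038 -3.755
step 13 ; θ: -0.397 0.253 0.715 1.289 -1.080 ; qd: 1.807 -1.090 4.093 4.821 -1.770 ; tcp: -0.529 -0.960 0.344 ; effort: 13.590 -21.305 -18.830 -1.089 -4.006
step 14 ; θ: -0.380 0.242 0.756 1.337 -1.096 ; qd: 1.746 -1.096 4.211 4.690 -1.575 ; tcp: -0.535 -0.938 0.325 ; effort: 16.174 -20.501 -21.245 -1.989 -4.356
step 15 ; θ: -0.363 0.231 0.799 1.383 -1.111 ; qd: 1.672 -1.097 4.299 4.528 -1.379 ; tcp: -0.540 -0.916 0.306 ; effort: 18.638 -19.514 -23.489 -2.740 -4.781
step 16 ; θ: -0.346 0.220 0.842 1.427 -1.124 ; qd: 1.589 -1.094 4.359 4.342 -1.189 ; tcp: -0.546 -0.895 0.286 ; effort: 20.929 -18.374 -25.542 -3.345 -5.260
step 17 ; θ: -0.331 0.209 0.886 1.470 -1.135 ; qd: 1.498 -1.087 4.389 4.136 -1.006 ; tcp: -0.552 -0.873 0.267 ; effort: 23.010 -17.114 -27.392 -3.810 -5.771
step 18 ; θ: -0.316 0.198 0.929 1.510 -1.144 ; qd: 1.400 -1.076 4.393 3.916 -0.834 ; tcp: -0.558 -0.851 0.247 ; effort: 24.859 -15.773 -29.034 -4.140 -6.296
step 19 ; θ: -0.303 0.188 0.973 1.548 -1.152 ; qd: 1.296 -1.063 4.370 3.686 -0.675 ; tcp: -0.564 -0.830 0.228 ; effort: 26.468 -14.385 -30.467 -4.344 -6.818
step 20 ; θ: -0.291 0.177 1.017 1.584 -1.158 ; qd: 1.189 -1.047 4.323 3.451 -0.531 ; tcp: -0.570 -0.808 0.208 ; effort: 27.840 -12.984 -31.696 -4.430 -7.323
step 21 ; θ: -0.279 0.167 1.059 1.618 -1.162 ; qd: 1.078 -1.030 4.254 3.214 -0.402 ; tcp: -0.576 -0.787 0.189 ; effort: 28.988 -11.600 -32.729 -4.409 -7.800
step 22 ; θ: -0.269 0.157 1.101 1.649 -1.166 ; qd: 0.966 -1.011 4.165 2.978 -0.290 ; tcp: -0.581 -0.765 0.170 ; effort: 29.927 -10.255 -33.578 -4.294 -8.239
step 23 ; θ: -0.260 0.147 1.142 1.678 -1.168 ; qd: 0.853 -0.992 4.058 2.746 -0.193 ; tcp: -0.587 -0.745 0.151 ; effort: 30.676 -8.969 -34.254 -4.095 -8.634
step 24 ; θ: -0.252 0.137 1.182 1.704 -1.170 ; qd: 0.740 -0.972 3.935 2.519 -0.112 ; tcp: -0.592 -0.724 0.133 ; effort: 31.256 -7.756 -34.769 -3.827 -8.981
step 25 ; θ: -0.245 0.127 1.221 1.728 -1.170 ; qd: 0.627 -0.952 3.799 2.301 -0.045 ; tcp: -0.598 -0.703 0.115 ; effort: 31.685 -6.625 -35.137 -3.500 -9.279
step 26 ; θ: -0.240 0.118 1.258 1.750 -1.170 ; qd: 0.517 -0.932 3.651 2.093 0.006 ; tcp: -0.603 -0.683 0.098 ; effort: 31.979 -5.580 -35.367 -3.128 -9.523
step 27 ; θ: -0.235 0.109 1.294 1.770 -1.170 ; qd: 0.409 -0.913 3.495 1.894 0.040 ; tcp: -0.608 -0.664 0.081 ; effort: 32.144 -4.626 -35.462 -2.718 -9.710
step 28 ; θ: -0.231 0.100 1.328 1.788 -1.170 ; qd: 0.305 -0.895 3.332 1.707 0.063 ; tcp: -0.613 -0.644 0.065 ; effort: 32.212 -3.762 -35.449 -2.286 -9.850
step 29 ; θ: -0.229 0.091 1.360 1.805 -1.169 ; qd: 0.204 -0.877 3.163 1.534 0.076 ; tcp: -0.618 -0.625 0.050 ; effort: 32.200 -2.986 -35.338 -1.839 -9.945
step 30 ; θ: -0.227 0.082 1.391 1.819 -1.168 ; qd: 0.108 -0.859 2.990 1.374 0.083 ; tcp: -0.622 -0.607 0.035 ; effort: 32.117 -2.295 -35.142 -1.386 -9.999
step 31 ; θ: -0.227 0.074 1.420 1.832 -1.167 ; qd: 0.017 -0.841 2.815 1.228 0.082 ; tcp: -0.626 -0.589 0.021 ; effort: 31.974 -1.683 -34.869 -0.934 -10.016
step 32 ; θ: -0.227 0.066 1.447 1.844 -1.166 ; qd: -0.067 -0.824 2.641 1.092 0.078 ; tcp: -0.630 -0.572 0.007 ; effort: 31.774 -1.148 -34.532 -0.488 -9.999
step 33 ; θ: -0.228 0.058 1.473 1.854 -1.166 ; qd: -0.144 -0.807 2.468 0.969 0.069 ; tcp: -0.634 -0.555 -0.005 ; effort: 31.528 -0.682 -34.137 -0.055 -9.952
step 34 ; θ: -0.230 0.050 1.497 1.863 -1.165 ; qd: -0.215 -0.789 2.296 0.859 0.059 ; tcp: -0.638 -0.539 -0.018 ; effort: 31.244 -0.280 -33.690 0.363 -9.879
step 35 ; θ: -0.232 0.042 1.519 1.871 -1.164 ; qd: -0.280 -0.771 2.128 0.759 0.047 ; tcp: -0.641 -0.524 -0.029 ; effort: 30.928 0.063 -33.201 0.762 -9.782
step 36 ; θ: -0.236 0.034 1.539 1.879 -1.164 ; qd: -0.338 -0.751 1.964 0.671 0.035 ; tcp: -0.644 -0.509 -0.040
final tcp position (m): -0.644 -0.509 -0.040


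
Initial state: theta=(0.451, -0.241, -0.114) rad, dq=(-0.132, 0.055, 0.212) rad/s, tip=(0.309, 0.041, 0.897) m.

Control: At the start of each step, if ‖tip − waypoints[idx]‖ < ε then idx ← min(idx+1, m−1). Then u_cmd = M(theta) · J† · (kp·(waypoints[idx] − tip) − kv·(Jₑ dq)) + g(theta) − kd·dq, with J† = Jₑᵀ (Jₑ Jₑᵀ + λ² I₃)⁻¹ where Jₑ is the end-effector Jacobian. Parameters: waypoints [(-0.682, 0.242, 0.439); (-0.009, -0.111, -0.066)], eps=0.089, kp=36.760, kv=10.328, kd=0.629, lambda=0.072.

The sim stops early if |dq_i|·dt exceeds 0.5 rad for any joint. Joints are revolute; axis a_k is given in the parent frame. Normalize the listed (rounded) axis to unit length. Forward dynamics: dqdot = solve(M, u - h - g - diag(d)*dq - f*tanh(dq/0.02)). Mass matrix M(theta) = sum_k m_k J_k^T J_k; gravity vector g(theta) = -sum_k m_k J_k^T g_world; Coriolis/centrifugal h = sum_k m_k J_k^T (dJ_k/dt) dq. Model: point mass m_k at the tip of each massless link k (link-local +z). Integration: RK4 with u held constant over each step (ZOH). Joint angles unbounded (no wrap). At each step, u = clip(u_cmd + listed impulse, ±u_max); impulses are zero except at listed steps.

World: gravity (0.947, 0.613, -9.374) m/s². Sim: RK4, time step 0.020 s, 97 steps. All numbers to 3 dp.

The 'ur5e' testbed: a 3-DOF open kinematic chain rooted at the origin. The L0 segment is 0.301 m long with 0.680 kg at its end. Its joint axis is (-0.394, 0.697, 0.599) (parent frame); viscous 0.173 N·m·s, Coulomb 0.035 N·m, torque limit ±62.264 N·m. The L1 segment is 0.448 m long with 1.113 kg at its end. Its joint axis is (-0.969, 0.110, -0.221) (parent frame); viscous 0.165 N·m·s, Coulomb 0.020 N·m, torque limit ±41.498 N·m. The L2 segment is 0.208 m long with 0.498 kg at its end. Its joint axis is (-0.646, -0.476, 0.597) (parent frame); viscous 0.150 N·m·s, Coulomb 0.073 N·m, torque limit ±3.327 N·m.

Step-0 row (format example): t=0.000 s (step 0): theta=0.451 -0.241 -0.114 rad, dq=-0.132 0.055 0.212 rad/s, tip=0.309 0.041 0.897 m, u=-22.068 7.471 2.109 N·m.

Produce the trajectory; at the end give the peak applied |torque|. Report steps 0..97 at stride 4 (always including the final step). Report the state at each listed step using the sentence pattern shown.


t=0.080 s (step 4): theta=0.347 -0.128 -0.112 rad, dq=-2.202 2.336 0.245 rad/s, tip=0.236 0.058 0.923 m, u=-10.403 1.675 0.842 N·m.
t=0.160 s (step 8): theta=0.120 0.092 -0.088 rad, dq=-3.416 3.011 0.493 rad/s, tip=0.090 0.095 0.947 m, u=-4.581 -1.110 0.147 N·m.
t=0.240 s (step 12): theta=-0.190 0.331 -0.039 rad, dq=-4.289 2.843 0.767 rad/s, tip=-0.070 0.133 0.935 m, u=-1.024 -2.179 -0.268 N·m.
t=0.320 s (step 16): theta=-0.548 0.528 0.027 rad, dq=-4.509 1.989 0.862 rad/s, tip=-0.212 0.153 0.892 m, u=1.417 -1.447 -0.360 N·m.
t=0.400 s (step 20): theta=-0.888 0.642 0.089 rad, dq=-3.905 0.860 0.620 rad/s, tip=-0.334 0.153 0.837 m, u=3.658 0.786 -0.141 N·m.
t=0.480 s (step 24): theta=-1.166 0.676 0.126 rad, dq=-3.029 0.078 0.316 rad/s, tip=-0.445 0.146 0.779 m, u=5.800 3.300 0.097 N·m.
t=0.560 s (step 28): theta=-1.378 0.668 0.142 rad, dq=-2.309 -0.207 0.131 rad/s, tip=-0.541 0.147 0.716 m, u=7.320 4.989 0.217 N·m.
t=0.640 s (step 32): theta=-1.540 0.650 0.149 rad, dq=-1.767 -0.220 0.051 rad/s, tip=-0.613 0.158 0.655 m, u=8.078 5.808 0.254 N·m.
t=0.720 s (step 36): theta=-1.664 0.636 0.152 rad, dq=-1.363 -0.129 0.037 rad/s, tip=-0.663 0.174 0.603 m, u=8.270 6.063 0.247 N·m.
t=0.800 s (step 40): theta=-1.761 0.630 0.154 rad, dq=-1.058 -0.027 0.067 rad/s, tip=-0.694 0.191 0.562 m, u=8.145 6.035 0.212 N·m.
t=0.880 s (step 44): theta=-1.836 0.632 0.157 rad, dq=-0.830 0.056 0.067 rad/s, tip=-0.713 0.207 0.532 m, u=7.886 5.920 0.204 N·m.
t=0.960 s (step 48): theta=-1.896 0.640 0.159 rad, dq=-0.666 0.122 0.063 rad/s, tip=-0.723 0.220 0.511 m, u=3.759 10.875 0.746 N·m.
t=1.040 s (step 52): theta=-2.121 0.818 0.124 rad, dq=-4.731 3.784 0.349 rad/s, tip=-0.694 0.246 0.496 m, u=3.064 6.324 0.183 N·m.
t=1.120 s (step 56): theta=-2.611 1.166 0.240 rad, dq=-6.456 4.060 2.034 rad/s, tip=-0.632 0.237 0.459 m, u=3.085 2.135 -0.350 N·m.
t=1.200 s (step 60): theta=-3.058 1.430 0.374 rad, dq=-4.789 2.742 1.379 rad/s, tip=-0.616 0.188 0.375 m, u=4.834 2.528 0.561 N·m.
t=1.280 s (step 64): theta=-3.392 1.626 0.476 rad, dq=-3.631 2.247 1.172 rad/s, tip=-0.609 0.144 0.278 m, u=4.799 1.245 0.767 N·m.
t=1.360 s (step 68): theta=-3.649 1.796 0.565 rad, dq=-2.843 2.009 1.039 rad/s, tip=-0.594 0.104 0.184 m, u=4.414 -0.121 0.825 N·m.
t=1.440 s (step 72): theta=-3.853 1.950 0.643 rad, dq=-2.286 1.852 0.921 rad/s, tip=-0.566 0.067 0.097 m, u=3.981 -1.160 0.853 N·m.
t=1.520 s (step 76): theta=-4.019 2.092 0.713 rad, dq=-1.884 1.720 0.816 rad/s, tip=-0.530 0.033 0.020 m, u=3.542 -1.850 0.876 N·m.
t=1.600 s (step 80): theta=-4.157 2.225 0.775 rad, dq=-1.587 1.594 0.724 rad/s, tip=-0.486 0.001 -0.045 m, u=3.098 -2.240 0.897 N·m.
t=1.680 s (step 84): theta=-4.275 2.347 0.829 rad, dq=-1.365 1.464 0.647 rad/s, tip=-0.437 -0.028 -0.099 m, u=2.650 -2.383 0.916 N·m.
t=1.760 s (step 88): theta=-4.377 2.459 0.879 rad, dq=-1.200 1.330 0.585 rad/s, tip=-0.388 -0.053 -0.143 m, u=2.203 -2.331 0.932 N·m.
t=1.840 s (step 92): theta=-4.468 2.560 0.924 rad, dq=-1.077 1.196 0.537 rad/s, tip=-0.339 -0.076 -0.176 m, u=1.767 -2.133 0.945 N·m.
t=1.920 s (step 96): theta=-4.551 2.651 0.965 rad, dq=-0.987 1.066 0.500 rad/s, tip=-0.292 -0.095 -0.200 m, u=1.351 -1.834 0.955 N·m.
t=1.940 s (step 97): theta=-4.570 2.672 0.975 rad, dq=-0.969 1.035 0.492 rad/s, tip=-0.281 -0.099 -0.205 m.
max |u| (N·m): 22.068


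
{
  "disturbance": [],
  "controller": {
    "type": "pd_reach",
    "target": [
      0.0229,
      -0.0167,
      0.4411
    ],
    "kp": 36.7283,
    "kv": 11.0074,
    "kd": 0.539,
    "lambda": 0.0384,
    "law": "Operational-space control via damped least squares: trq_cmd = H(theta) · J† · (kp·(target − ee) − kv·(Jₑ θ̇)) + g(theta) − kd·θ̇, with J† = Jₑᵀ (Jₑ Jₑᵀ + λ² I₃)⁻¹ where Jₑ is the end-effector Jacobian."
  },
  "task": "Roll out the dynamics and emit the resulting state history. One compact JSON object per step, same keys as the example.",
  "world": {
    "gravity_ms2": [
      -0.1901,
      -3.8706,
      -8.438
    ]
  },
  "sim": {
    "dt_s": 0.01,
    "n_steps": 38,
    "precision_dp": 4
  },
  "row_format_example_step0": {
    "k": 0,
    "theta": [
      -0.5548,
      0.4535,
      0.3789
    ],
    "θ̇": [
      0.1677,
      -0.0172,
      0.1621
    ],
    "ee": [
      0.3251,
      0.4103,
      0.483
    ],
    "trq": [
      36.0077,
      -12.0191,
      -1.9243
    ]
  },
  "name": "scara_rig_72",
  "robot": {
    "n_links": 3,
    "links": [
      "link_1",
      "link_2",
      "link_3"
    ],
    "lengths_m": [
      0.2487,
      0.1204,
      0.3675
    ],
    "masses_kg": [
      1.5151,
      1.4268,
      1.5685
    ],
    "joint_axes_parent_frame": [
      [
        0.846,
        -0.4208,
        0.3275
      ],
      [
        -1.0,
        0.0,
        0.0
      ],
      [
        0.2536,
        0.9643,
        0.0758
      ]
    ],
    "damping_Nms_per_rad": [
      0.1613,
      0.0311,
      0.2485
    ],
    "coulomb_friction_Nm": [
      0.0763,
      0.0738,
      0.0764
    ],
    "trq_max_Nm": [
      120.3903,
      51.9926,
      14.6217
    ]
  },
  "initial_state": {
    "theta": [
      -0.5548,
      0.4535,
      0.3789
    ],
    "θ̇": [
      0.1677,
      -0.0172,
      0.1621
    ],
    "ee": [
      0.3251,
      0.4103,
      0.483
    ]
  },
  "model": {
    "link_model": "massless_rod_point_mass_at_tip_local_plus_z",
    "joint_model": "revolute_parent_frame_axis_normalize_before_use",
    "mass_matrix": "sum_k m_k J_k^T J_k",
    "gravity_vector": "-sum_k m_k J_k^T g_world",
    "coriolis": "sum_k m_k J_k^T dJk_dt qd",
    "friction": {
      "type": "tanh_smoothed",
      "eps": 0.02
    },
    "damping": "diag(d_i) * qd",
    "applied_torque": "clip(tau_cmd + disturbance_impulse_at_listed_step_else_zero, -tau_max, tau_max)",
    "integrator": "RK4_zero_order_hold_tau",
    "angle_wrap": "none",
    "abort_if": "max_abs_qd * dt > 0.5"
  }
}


{"k":1,"theta":[-0.5484,0.4589,0.3844],"\u03b8\u0307":[1.0998,1.0843,0.9334],"ee":[0.3246,0.4087,0.4838],"trq":[32.404,-11.6091,-2.3457]}
{"k":2,"theta":[-0.5338,0.4738,0.3965],"\u03b8\u0307":[1.824,1.8856,1.4847],"ee":[0.3231,0.4061,0.4847],"trq":[28.8662,-10.9797,-2.5848]}
{"k":3,"theta":[-0.5128,0.4955,0.4133],"\u03b8\u0307":[2.378,2.4501,1.8615],"ee":[0.3207,0.4024,0.4859],"trq":[25.453,-10.219,-2.6935]}
{"k":4,"theta":[-0.4869,0.5219,0.4331],"\u03b8\u0307":[2.794,2.8295,2.1018],"ee":[0.3176,0.3979,0.4874],"trq":[22.2195,-9.3921,-2.7114]}
{"k":5,"theta":[-0.4574,0.5514,0.4548],"\u03b8\u0307":[3.1001,3.0678,2.2379],"ee":[0.3137,0.3926,0.4892],"trq":[19.2057,-8.5475,-2.6692]}
{"k":6,"theta":[-0.4253,0.5827,0.4775],"\u03b8\u0307":[3.3196,3.2007,2.2963],"ee":[0.3092,0.3867,0.4914],"trq":[16.4333,-7.719,-2.5901]}
{"k":7,"theta":[-0.3914,0.615,0.5005],"\u03b8\u0307":[3.4719,3.2564,2.2984],"ee":[0.3041,0.3802,0.4939],"trq":[13.9079,-6.9282,-2.491]}
{"k":8,"theta":[-0.3562,0.6476,0.5233],"\u03b8\u0307":[3.5723,3.257,2.2607],"ee":[0.2986,0.3732,0.4967],"trq":[11.6229,-6.1881,-2.3841]}
{"k":9,"theta":[-0.3202,0.6799,0.5456],"\u03b8\u0307":[3.6329,3.219,2.196],"ee":[0.2926,0.3658,0.4998],"trq":[9.5643,-5.505,-2.2775]}
{"k":10,"theta":[-0.2837,0.7118,0.5671],"\u03b8\u0307":[3.6629,3.1548,2.1137],"ee":[0.2863,0.3581,0.503],"trq":[7.714,-4.8807,-2.1763]}
{"k":11,"theta":[-0.2471,0.7429,0.5878],"\u03b8\u0307":[3.6694,3.0735,2.0209],"ee":[0.2798,0.3501,0.5064],"trq":[6.0527,-4.3146,-2.0838]}
{"k":12,"theta":[-0.2104,0.7732,0.6075],"\u03b8\u0307":[3.6579,2.9816,1.9226],"ee":[0.273,0.3418,0.5099],"trq":[4.5611,-3.8038,-2.0015]}
{"k":13,"theta":[-0.174,0.8025,0.6262],"\u03b8\u0307":[3.6326,2.884,1.8223],"ee":[0.2661,0.3333,0.5135],"trq":[3.2209,-3.345,-1.93]}
{"k":14,"theta":[-0.1379,0.8308,0.6439],"\u03b8\u0307":[3.5965,2.7839,1.7227],"ee":[0.2591,0.3247,0.5171],"trq":[2.0155,-2.934,-1.8692]}
{"k":15,"theta":[-0.1021,0.8581,0.6606],"\u03b8\u0307":[3.5523,2.6839,1.6254],"ee":[0.252,0.316,0.5207],"trq":[0.9297,-2.5668,-1.8186]}
{"k":16,"theta":[-0.0669,0.8845,0.6764],"\u03b8\u0307":[3.5017,2.5856,1.5316],"ee":[0.2449,0.3072,0.5242],"trq":[-0.0499,-2.2392,-1.7774]}
{"k":17,"theta":[-0.0321,0.9098,0.6913],"\u03b8\u0307":[3.4462,2.4902,1.442],"ee":[0.2378,0.2983,0.5277],"trq":[-0.9351,-1.9476,-1.7447]}
{"k":18,"theta":[0.002,0.9342,0.7052],"\u03b8\u0307":[3.3871,2.3984,1.357],"ee":[0.2308,0.2894,0.531],"trq":[-1.7364,-1.6883,-1.7196]}
{"k":19,"theta":[0.0356,0.9578,0.7184],"\u03b8\u0307":[3.3252,2.3107,1.2769],"ee":[0.2238,0.2805,0.5343],"trq":[-2.4629,-1.4579,-1.7012]}
{"k":20,"theta":[0.0685,0.9805,0.7308],"\u03b8\u0307":[3.2614,2.2274,1.2016],"ee":[0.2168,0.2716,0.5374],"trq":[-3.1226,-1.2536,-1.6886]}
{"k":21,"theta":[0.1008,1.0023,0.7424],"\u03b8\u0307":[3.1961,2.1486,1.1312],"ee":[0.21,0.2628,0.5403],"trq":[-3.7225,-1.0726,-1.6809]}
{"k":22,"theta":[0.1324,1.0234,0.7534],"\u03b8\u0307":[3.1299,2.0744,1.0655],"ee":[0.2032,0.254,0.5431],"trq":[-4.2688,-0.9125,-1.6774]}
{"k":23,"theta":[0.1633,1.0438,0.7638],"\u03b8\u0307":[3.0632,2.0046,1.0043],"ee":[0.1966,0.2453,0.5457],"trq":[-4.7667,-0.7712,-1.6774]}
{"k":24,"theta":[0.1936,1.0635,0.7735],"\u03b8\u0307":[2.9963,1.9392,0.9475],"ee":[0.1901,0.2367,0.5481],"trq":[-5.2212,-0.6465,-1.6804]}
{"k":25,"theta":[0.2232,1.0826,0.7827],"\u03b8\u0307":[2.9294,1.878,0.8947],"ee":[0.1837,0.2282,0.5504],"trq":[-5.6362,-0.5369,-1.6857]}
{"k":26,"theta":[0.2522,1.1011,0.7914],"\u03b8\u0307":[2.8629,1.8208,0.8457],"ee":[0.1775,0.2199,0.5524],"trq":[-6.0155,-0.4408,-1.6929]}
{"k":27,"theta":[0.2805,1.119,0.7996],"\u03b8\u0307":[2.7968,1.7674,0.8003],"ee":[0.1714,0.2116,0.5543],"trq":[-6.3624,-0.3567,-1.7016]}
{"k":28,"theta":[0.3081,1.1364,0.8074],"\u03b8\u0307":[2.7313,1.7176,0.7582],"ee":[0.1654,0.2035,0.556],"trq":[-6.6796,-0.2834,-1.7114]}
{"k":29,"theta":[0.3351,1.1533,0.8148],"\u03b8\u0307":[2.6666,1.6711,0.7193],"ee":[0.1597,0.1955,0.5575],"trq":[-6.9698,-0.2199,-1.722]}
{"k":30,"theta":[0.3614,1.1698,0.8218],"\u03b8\u0307":[2.6028,1.6278,0.6832],"ee":[0.1541,0.1877,0.5588],"trq":[-7.2354,-0.165,-1.7332]}
{"k":31,"theta":[0.3871,1.1859,0.8285],"\u03b8\u0307":[2.5398,1.5874,0.6498],"ee":[0.1486,0.1801,0.5599],"trq":[-7.4782,-0.118,-1.7446]}
{"k":32,"theta":[0.4122,1.2016,0.8348],"\u03b8\u0307":[2.4779,1.5497,0.6188],"ee":[0.1433,0.1726,0.5609],"trq":[-7.7003,-0.078,-1.7562]}
{"k":33,"theta":[0.4367,1.2169,0.8409],"\u03b8\u0307":[2.417,1.5146,0.5901],"ee":[0.1382,0.1653,0.5617],"trq":[-7.9032,-0.0444,-1.7677]}
{"k":34,"theta":[0.4606,1.2319,0.8466],"\u03b8\u0307":[2.3572,1.4818,0.5634],"ee":[0.1332,0.1582,0.5623],"trq":[-8.0885,-0.0164,-1.7791]}
{"k":35,"theta":[0.4838,1.2465,0.8521],"\u03b8\u0307":[2.2986,1.4511,0.5386],"ee":[0.1284,0.1512,0.5628],"trq":[-8.2576,0.0065,-1.7901]}
{"k":36,"theta":[0.5065,1.2609,0.8574],"\u03b8\u0307":[2.2411,1.4223,0.5156],"ee":[0.1238,0.1445,0.5632],"trq":[-8.4117,0.0248,-1.8008]}
{"k":37,"theta":[0.5287,1.275,0.8624],"\u03b8\u0307":[2.1848,1.3954,0.4941],"ee":[0.1193,0.1379,0.5633],"trq":[-8.5519,0.039,-1.8109]}
{"k":38,"theta":[0.5502,1.2888,0.8673],"\u03b8\u0307":[2.1296,1.3701,0.4741],"ee":[0.115,0.1315,0.5634]}


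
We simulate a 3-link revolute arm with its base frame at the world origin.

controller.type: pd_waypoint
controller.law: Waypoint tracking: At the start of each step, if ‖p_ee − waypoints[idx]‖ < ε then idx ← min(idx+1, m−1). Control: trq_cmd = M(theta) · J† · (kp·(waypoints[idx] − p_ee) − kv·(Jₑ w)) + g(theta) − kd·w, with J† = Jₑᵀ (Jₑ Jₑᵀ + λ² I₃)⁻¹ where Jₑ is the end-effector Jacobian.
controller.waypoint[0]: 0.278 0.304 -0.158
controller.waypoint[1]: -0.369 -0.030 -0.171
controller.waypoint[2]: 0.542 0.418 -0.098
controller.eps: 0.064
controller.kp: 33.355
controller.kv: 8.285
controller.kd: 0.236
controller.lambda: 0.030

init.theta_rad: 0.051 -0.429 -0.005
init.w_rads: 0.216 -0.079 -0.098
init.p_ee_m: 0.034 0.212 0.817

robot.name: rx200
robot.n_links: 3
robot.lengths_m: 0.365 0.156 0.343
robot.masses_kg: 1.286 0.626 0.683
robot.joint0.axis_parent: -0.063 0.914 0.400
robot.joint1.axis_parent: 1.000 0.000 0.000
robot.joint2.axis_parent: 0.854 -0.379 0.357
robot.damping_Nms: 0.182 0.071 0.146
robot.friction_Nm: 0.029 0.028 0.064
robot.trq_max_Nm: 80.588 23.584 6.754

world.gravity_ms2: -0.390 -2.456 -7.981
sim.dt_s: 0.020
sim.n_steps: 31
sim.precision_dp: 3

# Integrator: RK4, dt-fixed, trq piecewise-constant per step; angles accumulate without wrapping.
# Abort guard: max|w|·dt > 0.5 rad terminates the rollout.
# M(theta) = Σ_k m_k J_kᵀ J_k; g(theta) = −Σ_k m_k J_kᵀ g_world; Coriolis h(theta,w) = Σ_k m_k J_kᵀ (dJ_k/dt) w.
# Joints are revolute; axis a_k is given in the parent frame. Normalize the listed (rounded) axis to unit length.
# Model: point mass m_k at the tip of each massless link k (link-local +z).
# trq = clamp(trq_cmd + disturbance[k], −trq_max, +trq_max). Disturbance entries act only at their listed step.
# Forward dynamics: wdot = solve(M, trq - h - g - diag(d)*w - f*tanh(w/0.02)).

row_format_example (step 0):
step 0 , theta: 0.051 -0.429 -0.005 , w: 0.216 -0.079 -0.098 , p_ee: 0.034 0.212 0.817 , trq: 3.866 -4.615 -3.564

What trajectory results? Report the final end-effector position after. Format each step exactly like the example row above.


step 1 , theta: 0.055 -0.430 -0.019 , w: 0.209 -0.033 -1.207 , p_ee: 0.039 0.216 0.815 , trq: 0.950 -3.417 -2.699
step 2 , theta: 0.058 -0.430 -0.053 , w: 0.118 0.025 -2.141 , p_ee: 0.045 0.225 0.810 , trq: -4.222 -2.040 -2.042
step 3 , theta: 0.057 -0.423 -0.113 , w: -0.243 0.533 -3.770 , p_ee: 0.052 0.238 0.802 , trq: -11.177 -0.733 -1.373
step 4 , theta: 0.045 -0.403 -0.212 , w: -0.970 1.381 -6.030 , p_ee: 0.058 0.252 0.791 , trq: -16.467 -0.055 -0.773
step 5 , theta: 0.016 -0.369 -0.354 , w: -1.930 1.952 -7.967 , p_ee: 0.061 0.266 0.777 , trq: -14.831 -0.410 -0.486
step 6 , theta: -0.031 -0.333 -0.518 , w: -2.712 1.609 -8.414 , p_ee: 0.060 0.279 0.757 , trq: -8.969 -0.980 -0.622
step 7 , theta: -0.089 -0.310 -0.680 , w: -3.170 0.649 -7.773 , p_ee: 0.056 0.291 0.732 , trq: -3.648 -1.220 -0.902
step 8 , theta: -0.155 -0.309 -0.825 , w: -3.406 -0.482 -6.792 , p_ee: 0.049 0.301 0.704 , trq: 0.037 -1.192 -1.092
step 9 , theta: -0.224 -0.330 -0.950 , w: -3.515 -1.606 -5.767 , p_ee: 0.043 0.310 0.672 , trq: 2.423 -1.021 -1.141
step 10 , theta: -0.295 -0.373 -1.055 , w: -3.549 -2.688 -4.736 , p_ee: 0.037 0.318 0.638 , trq: 3.925 -0.753 -1.074
step 11 , theta: -0.365 -0.437 -1.139 , w: -3.533 -3.698 -3.705 , p_ee: 0.033 0.325 0.602 , trq: 4.836 -0.419 -0.923
step 12 , theta: -0.435 -0.520 -1.203 , w: -3.482 -4.600 -2.680 , p_ee: 0.032 0.330 0.565 , trq: 5.352 -0.035 -0.719
step 13 , theta: -0.504 -0.619 -1.247 , w: -3.401 -5.352 -1.673 , p_ee: 0.034 0.332 0.528 , trq: 5.605 0.381 -0.488
step 14 , theta: -0.571 -0.732 -1.270 , w: -3.293 -5.918 -0.712 , p_ee: 0.038 0.332 0.491 , trq: 5.692 0.816 -0.252
step 15 , theta: -0.636 -0.854 -1.275 , w: -3.155 -6.271 0.161 , p_ee: 0.045 0.330 0.455 , trq: 5.689 1.253 -0.018
step 16 , theta: -0.697 -0.981 -1.265 , w: -2.986 -6.400 0.878 , p_ee: 0.053 0.325 0.420 , trq: 5.656 1.677 0.226
step 17 , theta: -0.755 -1.109 -1.241 , w: -2.780 -6.357 1.480 , p_ee: 0.063 0.318 0.387 , trq: 5.639 2.084 0.439
step 18 , theta: -0.808 -1.234 -1.207 , w: -2.534 -6.170 1.944 , p_ee: 0.073 0.309 0.357 , trq: 5.669 2.461 0.625
step 19 , theta: -0.856 -1.355 -1.164 , w: -2.246 -5.870 2.262 , p_ee: 0.084 0.299 0.328 , trq: 5.771 2.798 0.788
step 20 , theta: -0.897 -1.468 -1.117 , w: -1.913 -5.491 2.438 , p_ee: 0.095 0.287 0.301 , trq: 5.963 3.090 0.929
step 21 , theta: -0.932 -1.574 -1.068 , w: -1.533 -5.060 2.483 , p_ee: 0.105 0.275 0.277 , trq: 6.250 3.334 1.053
step 22 , theta: -0.958 -1.670 -1.019 , w: -1.102 -4.598 2.412 , p_ee: 0.115 0.263 0.254 , trq: 6.629 3.533 1.159
step 23 , theta: -0.976 -1.757 -0.972 , w: -0.619 -4.118 2.244 , p_ee: 0.124 0.252 0.232 , trq: 7.082 3.686 1.248
step 24 , theta: -0.983 -1.835 -0.929 , w: -0.079 -3.629 1.995 , p_ee: 0.132 0.241 0.212 , trq: 7.580 3.799 1.317
step 25 , theta: -0.978 -1.903 -0.893 , w: 0.510 -3.140 1.684 , p_ee: 0.139 0.230 0.193 , trq: 8.087 3.873 1.365
step 26 , theta: -0.962 -1.960 -0.863 , w: 1.153 -2.653 1.323 , p_ee: 0.146 0.221 0.175 , trq: 8.553 3.914 1.391
step 27 , theta: -0.932 -2.009 -0.840 , w: 1.842 -2.169 0.925 , p_ee: 0.152 0.213 0.158 , trq: 8.934 3.924 1.393
step 28 , theta: -0.888 -2.047 -0.826 , w: 2.568 -1.693 0.501 , p_ee: 0.157 0.207 0.141 , trq: 9.197 3.907 1.371
step 29 , theta: -0.829 -2.076 -0.820 , w: 3.320 -1.224 0.059 , p_ee: 0.161 0.203 0.124 , trq: 9.312 3.865 1.325
step 30 , theta: -0.755 -2.096 -0.823 , w: 4.076 -0.795 -0.328 , p_ee: 0.165 0.200 0.107 , trq: 9.231 3.805 1.224
step 31 , theta: -0.666 -2.108 -0.834 , w: 4.828 -0.364 -0.740 , p_ee: 0.167 0.198 0.090
final p_ee position (m): 0.167 0.198 0.090


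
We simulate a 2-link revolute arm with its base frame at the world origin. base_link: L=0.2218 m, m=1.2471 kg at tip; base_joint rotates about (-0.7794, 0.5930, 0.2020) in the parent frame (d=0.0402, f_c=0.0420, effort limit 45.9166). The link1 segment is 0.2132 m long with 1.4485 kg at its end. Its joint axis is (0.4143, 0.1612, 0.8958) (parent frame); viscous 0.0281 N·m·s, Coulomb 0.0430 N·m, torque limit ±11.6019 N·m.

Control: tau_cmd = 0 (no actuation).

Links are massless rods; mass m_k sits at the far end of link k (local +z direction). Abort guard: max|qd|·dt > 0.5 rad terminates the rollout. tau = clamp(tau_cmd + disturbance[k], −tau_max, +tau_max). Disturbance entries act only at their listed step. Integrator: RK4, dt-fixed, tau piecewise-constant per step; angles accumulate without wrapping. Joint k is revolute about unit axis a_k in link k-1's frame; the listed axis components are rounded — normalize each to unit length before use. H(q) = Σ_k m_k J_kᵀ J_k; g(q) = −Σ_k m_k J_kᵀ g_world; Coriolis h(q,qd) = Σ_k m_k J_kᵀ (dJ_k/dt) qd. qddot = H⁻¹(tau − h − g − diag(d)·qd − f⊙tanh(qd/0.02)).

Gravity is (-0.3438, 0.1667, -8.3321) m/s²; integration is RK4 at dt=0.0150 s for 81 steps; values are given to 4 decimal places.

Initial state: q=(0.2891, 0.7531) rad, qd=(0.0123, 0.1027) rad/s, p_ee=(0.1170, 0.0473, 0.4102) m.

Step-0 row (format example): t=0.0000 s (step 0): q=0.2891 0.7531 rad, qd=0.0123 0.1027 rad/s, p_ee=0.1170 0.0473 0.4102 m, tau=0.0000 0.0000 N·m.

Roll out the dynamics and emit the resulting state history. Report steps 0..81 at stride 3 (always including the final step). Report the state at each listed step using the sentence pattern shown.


t=0.0450 s (step 3): q=0.2948 0.7768 rad, qd=0.2419 0.9433 rad/s, p_ee=0.1202 0.0482 0.4088 m, tau=0.0000 0.0000 N·m.
t=0.0900 s (step 6): q=0.3108 0.8377 rad, qd=0.4665 1.7659 rad/s, p_ee=0.1286 0.0511 0.4048 m, tau=0.0000 0.0000 N·m.
t=0.1350 s (step 9): q=0.3367 0.9363 rad, qd=0.6823 2.6284 rad/s, p_ee=0.1422 0.0564 0.3978 m, tau=0.0000 0.0000 N·m.
t=0.1800 s (step 12): q=0.3720 1.0758 rad, qd=0.8831 3.5955 rad/s, p_ee=0.1609 0.0645 0.3865 m, tau=0.0000 0.0000 N·m.
t=0.2250 s (step 15): q=0.4158 1.2627 rad, qd=1.0571 4.7504 rad/s, p_ee=0.1842 0.0763 0.3694 m, tau=0.0000 0.0000 N·m.
t=0.2700 s (step 18): q=0.4665 1.5077 rad, qd=1.1897 6.1894 rad/s, p_ee=0.2110 0.0930 0.3443 m, tau=0.0000 0.0000 N·m.
t=0.3150 s (step 21): q=0.5229 1.8219 rad, qd=1.3449 7.6949 rad/s, p_ee=0.2380 0.1171 0.3091 m, tau=0.0000 0.0000 N·m.
t=0.3600 s (step 24): q=0.5969 2.1634 rad, qd=2.1327 6.7133 rad/s, p_ee=0.2595 0.1521 0.2639 m, tau=0.0000 0.0000 N·m.
t=0.4050 s (step 27): q=0.7265 2.3811 rad, qd=3.6446 2.9464 rad/s, p_ee=0.2745 0.1948 0.2090 m, tau=0.0000 0.0000 N·m.
t=0.4500 s (step 30): q=0.9241 2.4381 rad, qd=5.1272 -0.3003 rad/s, p_ee=0.2856 0.2358 0.1382 m, tau=0.0000 0.0000 N·m.
t=0.4950 s (step 33): q=1.1869 2.3660 rad, qd=6.6107 -3.1481 rad/s, p_ee=0.2886 0.2677 0.0475 m, tau=0.0000 0.0000 N·m.
t=0.5400 s (step 36): q=1.5250 2.1216 rad, qd=8.4435 -8.0647 rad/s, p_ee=0.2759 0.2845 -0.0610 m, tau=0.0000 0.0000 N·m.
t=0.5850 s (step 39): q=1.9329 1.6645 rad, qd=9.3818 -11.4634 rad/s, p_ee=0.2336 0.2872 -0.1782 m, tau=0.0000 0.0000 N·m.
t=0.6300 s (step 42): q=2.3492 1.1341 rad, qd=9.0015 -11.9155 rad/s, p_ee=0.1468 0.2687 -0.2910 m, tau=0.0000 0.0000 N·m.
t=0.6750 s (step 45): q=2.7381 0.6042 rad, qd=8.2836 -11.4748 rad/s, p_ee=0.0218 0.2130 -0.3743 m, tau=0.0000 0.0000 N·m.
t=0.7200 s (step 48): q=3.0985 0.1243 rad, qd=7.8205 -9.4544 rad/s, p_ee=-0.1147 0.1174 -0.4027 m, tau=0.0000 0.0000 N·m.
t=0.7650 s (step 51): q=3.4526 -0.1960 rad, qd=8.0335 -4.1668 rad/s, p_ee=-0.2284 -0.0018 -0.3697 m, tau=0.0000 0.0000 N·m.
t=0.8100 s (step 54): q=3.8231 -0.2279 rad, qd=8.3082 2.3620 rad/s, p_ee=-0.2996 -0.1184 -0.2914 m, tau=0.0000 0.0000 N·m.
t=0.8550 s (step 57): q=4.1850 -0.0384 rad, qd=7.6205 5.4730 rad/s, p_ee=-0.3281 -0.2134 -0.1897 m, tau=0.0000 0.0000 N·m.
t=0.9000 s (step 60): q=4.5005 0.2268 rad, qd=6.3595 6.0644 rad/s, p_ee=-0.3222 -0.2792 -0.0833 m, tau=0.0000 0.0000 N·m.
t=0.9450 s (step 63): q=4.7564 0.4955 rad, qd=5.0246 5.8299 rad/s, p_ee=-0.2941 -0.3167 0.0129 m, tau=0.0000 0.0000 N·m.
t=0.9900 s (step 66): q=4.9540 0.7517 rad, qd=3.7718 5.5934 rad/s, p_ee=-0.2552 -0.3329 0.0908 m, tau=0.0000 0.0000 N·m.
t=1.0350 s (step 69): q=5.0968 1.0050 rad, qd=2.5800 5.7566 rad/s, p_ee=-0.2136 -0.3362 0.1480 m, tau=0.0000 0.0000 N·m.
t=1.0800 s (step 72): q=5.1855 1.2808 rad, qd=1.3421 6.6649 rad/s, p_ee=-0.1736 -0.3337 0.1855 m, tau=0.0000 0.0000 N·m.
t=1.1250 s (step 75): q=5.2136 1.6256 rad, qd=-0.1690 8.9840 rad/s, p_ee=-0.1378 -0.3288 0.2060 m, tau=0.0000 0.0000 N·m.
t=1.1700 s (step 78): q=5.1635 2.1168 rad, qd=-1.9997 12.5611 rad/s, p_ee=-0.1122 -0.3196 0.2147 m, tau=0.0000 0.0000 N·m.
t=1.2150 s (step 81): q=5.0672 2.6133 rad, qd=-2.0877 8.7653 rad/s, p_ee=-0.1137 -0.3062 0.2184 m.


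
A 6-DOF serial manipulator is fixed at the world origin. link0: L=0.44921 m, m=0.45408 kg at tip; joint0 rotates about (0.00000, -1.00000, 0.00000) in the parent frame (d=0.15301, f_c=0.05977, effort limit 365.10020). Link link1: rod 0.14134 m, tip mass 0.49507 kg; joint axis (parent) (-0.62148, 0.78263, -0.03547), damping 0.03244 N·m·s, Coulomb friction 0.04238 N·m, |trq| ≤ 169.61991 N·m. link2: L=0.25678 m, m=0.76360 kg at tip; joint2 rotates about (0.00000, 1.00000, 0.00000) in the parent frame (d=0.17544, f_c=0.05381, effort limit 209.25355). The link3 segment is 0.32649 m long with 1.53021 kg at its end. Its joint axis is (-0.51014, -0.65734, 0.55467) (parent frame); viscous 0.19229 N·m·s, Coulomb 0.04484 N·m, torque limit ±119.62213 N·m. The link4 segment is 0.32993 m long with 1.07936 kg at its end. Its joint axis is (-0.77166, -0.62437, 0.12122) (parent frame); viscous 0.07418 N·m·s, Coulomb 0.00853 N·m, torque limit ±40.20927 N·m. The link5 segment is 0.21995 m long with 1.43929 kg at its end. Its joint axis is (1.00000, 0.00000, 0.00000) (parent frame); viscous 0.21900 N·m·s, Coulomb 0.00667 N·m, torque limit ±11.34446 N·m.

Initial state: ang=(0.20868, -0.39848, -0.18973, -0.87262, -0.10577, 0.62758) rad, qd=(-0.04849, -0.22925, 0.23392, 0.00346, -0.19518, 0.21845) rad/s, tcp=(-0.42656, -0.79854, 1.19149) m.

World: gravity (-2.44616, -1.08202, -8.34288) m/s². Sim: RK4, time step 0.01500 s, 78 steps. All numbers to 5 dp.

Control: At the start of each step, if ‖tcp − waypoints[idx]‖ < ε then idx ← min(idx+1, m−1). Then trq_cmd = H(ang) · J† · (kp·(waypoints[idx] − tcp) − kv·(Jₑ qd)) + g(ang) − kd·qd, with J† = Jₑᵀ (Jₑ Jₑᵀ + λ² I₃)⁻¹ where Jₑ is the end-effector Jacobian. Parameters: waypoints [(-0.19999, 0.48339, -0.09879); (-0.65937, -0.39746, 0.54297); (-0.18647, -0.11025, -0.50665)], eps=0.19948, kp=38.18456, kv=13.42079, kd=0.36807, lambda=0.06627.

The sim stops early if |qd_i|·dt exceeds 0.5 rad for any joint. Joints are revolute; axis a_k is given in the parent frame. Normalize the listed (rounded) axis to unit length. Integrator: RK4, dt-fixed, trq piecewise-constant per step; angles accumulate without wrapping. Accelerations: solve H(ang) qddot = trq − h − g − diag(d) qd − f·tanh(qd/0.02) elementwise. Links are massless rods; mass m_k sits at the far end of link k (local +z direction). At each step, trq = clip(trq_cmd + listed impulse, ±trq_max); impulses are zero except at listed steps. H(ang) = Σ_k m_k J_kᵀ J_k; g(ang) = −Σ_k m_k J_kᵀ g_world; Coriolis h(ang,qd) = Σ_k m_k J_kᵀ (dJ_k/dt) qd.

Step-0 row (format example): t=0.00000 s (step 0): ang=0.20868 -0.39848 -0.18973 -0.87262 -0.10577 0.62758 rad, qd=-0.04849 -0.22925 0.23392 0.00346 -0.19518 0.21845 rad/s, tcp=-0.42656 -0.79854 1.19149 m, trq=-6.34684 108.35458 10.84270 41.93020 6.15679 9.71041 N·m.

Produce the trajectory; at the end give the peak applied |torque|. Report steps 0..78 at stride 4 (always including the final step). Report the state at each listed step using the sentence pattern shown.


t=0.06000 s (step 4): ang=0.28889 -0.17128 -0.24947 -0.89603 -0.39396 0.83149 rad, qd=2.36345 5.69187 -0.44169 0.49123 -8.64506 3.80859 rad/s, tcp=-0.40849 -0.73527 1.12436 m, trq=-29.81766 37.96352 15.54601 5.21750 -2.48857 4.15816 N·m.
t=0.12000 s (step 8): ang=0.44107 0.13969 -0.17398 -0.78685 -0.99125 0.97637 rad, qd=2.28310 4.42678 2.32363 2.75031 -10.39672 1.14455 rad/s, tcp=-0.39226 -0.57962 1.00470 m, trq=-58.58251 19.18517 22.99661 -5.85298 -0.13706 -0.05448 N·m.
t=0.18000 s (step 12): ang=0.52652 0.36154 -0.05901 -0.63162 -1.59624 0.98429 rad, qd=0.49673 2.94799 1.34148 2.05764 -9.80660 -1.04840 rad/s, tcp=-0.38664 -0.40582 0.87073 m, trq=-60.74946 12.13754 20.62386 -2.02942 8.38718 -1.93029 N·m.
t=0.24000 s (step 16): ang=0.50364 0.47484 0.00264 -0.56176 -2.17242 0.80812 rad, qd=-1.16319 0.72387 0.78248 0.05459 -9.28128 -5.30027 rad/s, tcp=-0.38120 -0.24084 0.74541 m, trq=-21.46939 -8.03154 1.38450 2.93969 12.44965 -0.92907 N·m.
t=0.30000 s (step 20): ang=0.41280 0.46566 -0.00086 -0.65033 -2.65869 0.37536 rad, qd=-1.58265 -0.68473 -1.34826 -2.90961 -6.51848 -7.86846 rad/s, tcp=-0.36907 -0.08594 0.65577 m, trq=59.79841 -39.05070 -31.85139 10.03415 10.29414 -0.85631 N·m.
t=0.36000 s (step 24): ang=0.33238 0.40744 -0.18082 -0.81246 -2.98139 0.00092 rad, qd=-1.12355 -1.26579 -4.68350 -1.54731 -4.80519 -4.42450 rad/s, tcp=-0.35143 0.04614 0.61182 m, trq=87.13468 -38.25287 -39.49345 13.32016 7.71609 -1.89706 N·m.
t=0.42000 s (step 28): ang=0.27841 0.31382 -0.51290 -0.73818 -3.29535 -0.22119 rad, qd=-0.59865 -1.85272 -5.50366 4.47172 -5.91056 -3.79521 rad/s, tcp=-0.34422 0.13706 0.57398 m, trq=49.06427 -11.72685 -22.49872 11.42004 4.97132 -1.12895 N·m.
t=0.48000 s (step 32): ang=0.28272 0.22958 -0.77942 -0.37274 -3.65215 -0.50493 rad, qd=0.89037 -0.24314 -3.88314 5.85809 -5.21171 -5.20467 rad/s, tcp=-0.35782 0.19016 0.51655 m, trq=-43.87529 23.32635 11.32458 1.28181 7.46716 -1.36208 N·m.
t=0.54000 s (step 36): ang=0.36453 0.30581 -1.02497 -0.11030 -3.89779 -0.75911 rad, qd=1.56023 2.55422 -4.20864 3.27921 -3.35533 -3.20967 rad/s, tcp=-0.38458 0.22232 0.43185 m, trq=-107.49734 39.89961 38.67271 -10.00395 11.91300 -3.11186 N·m.
t=0.60000 s (step 40): ang=0.43975 0.51029 -1.27202 0.05692 -4.09640 -0.91393 rad, qd=0.73493 4.17076 -4.07472 2.40204 -3.48307 -2.15844 rad/s, tcp=-0.39966 0.24456 0.33327 m, trq=-127.26065 39.56432 49.84277 -17.32662 14.37681 -4.10815 N·m.
t=0.66000 s (step 44): ang=0.41845 0.75437 -1.50488 0.19700 -4.33694 -1.00440 rad, qd=-1.76146 2.86459 -3.47725 2.36609 -4.58686 -0.33038 rad/s, tcp=-0.40529 0.24846 0.24086 m, trq=-77.87246 6.38275 16.25341 -9.47523 14.33683 -5.24791 N·m.
t=0.72000 s (step 48): ang=0.25969 0.74885 -1.69787 0.27977 -4.58549 -0.94363 rad, qd=-2.92943 -2.00352 -3.38280 -0.06886 -3.19982 1.66040 rad/s, tcp=-0.40489 0.24422 0.17201 m, trq=-15.46108 -1.87836 5.17493 -2.80188 8.72988 -4.97303 N·m.
t=0.78000 s (step 52): ang=0.09467 0.61477 -1.90946 0.22559 -4.73367 -0.86126 rad, qd=-2.54590 -2.22300 -3.55429 -1.43148 -1.92405 1.00484 rad/s, tcp=-0.38533 0.26354 0.12385 m, trq=-19.44664 5.74746 14.23732 -5.19552 5.75079 -3.56767 N·m.
t=0.84000 s (step 56): ang=-0.04630 0.48906 -2.11315 0.13140 -4.83230 -0.82034 rad, qd=-2.16896 -1.97284 -3.20238 -1.63289 -1.43230 0.40981 rad/s, tcp=-0.35776 0.28948 0.08724 m, trq=-18.04167 7.86937 17.37226 -6.68097 4.08879 -2.92708 N·m.
t=0.90000 s (step 60): ang=-0.16754 0.37635 -2.29134 0.03479 -4.91088 -0.80605 rad, qd=-1.89147 -1.79988 -2.73204 -1.56799 -1.21543 0.10187 rad/s, tcp=-0.32902 0.31395 0.05571 m, trq=-16.42088 8.92280 19.44649 -7.69313 3.41928 -2.76312 N·m.
t=0.96000 s (step 64): ang=-0.27519 0.27179 -2.44054 -0.05500 -4.98025 -0.80450 rad, qd=-1.71429 -1.69241 -2.24329 -1.41651 -1.10700 -0.02405 rad/s, tcp=-0.30208 0.33573 0.02711 m, trq=-14.54424 9.43819 20.77471 -8.12895 3.26025 -2.77190 N·m.
t=1.02000 s (step 68): ang=-0.38743 0.21664 -2.56421 -0.13190 -5.03244 -0.81390 rad, qd=-2.42273 1.12257 -1.95478 -1.02584 -0.28925 -0.39451 rad/s, tcp=-0.28569 0.34164 0.01149 m, trq=-48.36746 65.89829 76.98314 -51.26128 -10.32055 -4.58256 N·m.
t=1.08000 s (step 72): ang=-0.55193 0.37768 -2.66887 -0.16394 -5.03684 -0.82606 rad, qd=-2.83976 3.79368 -1.48983 0.03334 -0.13481 0.17808 rad/s, tcp=-0.31168 0.27937 0.05099 m, trq=-20.41586 27.40199 36.70891 -23.16991 -3.96029 -2.56292 N·m.
t=1.14000 s (step 76): ang=-0.70863 0.62353 -2.74137 -0.13161 -5.06589 -0.77774 rad, qd=-2.30137 4.10416 -0.92663 0.97432 -0.86902 1.43134 rad/s, tcp=-0.35990 0.18344 0.12380 m, trq=-3.67083 6.33355 17.28381 -7.92759 0.90511 -2.21091 N·m.
t=1.17000 s (step 78): ang=-0.77177 0.74095 -2.76527 -0.09832 -5.09750 -0.72740 rad, qd=-1.90744 3.68760 -0.67576 1.21659 -1.22543 1.89152 rad/s, tcp=-0.38476 0.13122 0.16711 m.
max |trq| (N·m): 132.64824
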